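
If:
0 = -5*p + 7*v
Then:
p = 7*v/5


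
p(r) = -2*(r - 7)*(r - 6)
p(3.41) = -18.60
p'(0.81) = 22.76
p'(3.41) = 12.36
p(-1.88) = -139.95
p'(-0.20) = 26.80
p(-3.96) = -218.32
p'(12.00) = -22.00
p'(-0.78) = 29.12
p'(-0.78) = 29.12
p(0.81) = -64.25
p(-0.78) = -105.50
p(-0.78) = -105.50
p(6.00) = 0.00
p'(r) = 26 - 4*r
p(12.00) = -60.00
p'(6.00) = 2.00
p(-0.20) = -89.28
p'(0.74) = 23.04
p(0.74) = -65.86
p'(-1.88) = 33.52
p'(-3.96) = 41.84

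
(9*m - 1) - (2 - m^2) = m^2 + 9*m - 3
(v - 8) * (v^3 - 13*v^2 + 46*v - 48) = v^4 - 21*v^3 + 150*v^2 - 416*v + 384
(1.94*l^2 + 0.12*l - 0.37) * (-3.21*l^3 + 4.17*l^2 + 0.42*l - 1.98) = -6.2274*l^5 + 7.7046*l^4 + 2.5029*l^3 - 5.3337*l^2 - 0.393*l + 0.7326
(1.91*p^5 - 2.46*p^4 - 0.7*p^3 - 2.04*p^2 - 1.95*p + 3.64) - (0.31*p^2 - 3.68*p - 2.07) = 1.91*p^5 - 2.46*p^4 - 0.7*p^3 - 2.35*p^2 + 1.73*p + 5.71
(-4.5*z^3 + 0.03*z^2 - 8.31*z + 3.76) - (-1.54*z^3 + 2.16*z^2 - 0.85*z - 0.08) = -2.96*z^3 - 2.13*z^2 - 7.46*z + 3.84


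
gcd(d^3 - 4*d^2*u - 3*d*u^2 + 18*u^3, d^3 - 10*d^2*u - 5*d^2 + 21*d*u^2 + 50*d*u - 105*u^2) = -d + 3*u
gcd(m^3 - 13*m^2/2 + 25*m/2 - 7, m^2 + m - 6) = m - 2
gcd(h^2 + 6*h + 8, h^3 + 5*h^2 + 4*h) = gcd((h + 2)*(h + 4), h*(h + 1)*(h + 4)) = h + 4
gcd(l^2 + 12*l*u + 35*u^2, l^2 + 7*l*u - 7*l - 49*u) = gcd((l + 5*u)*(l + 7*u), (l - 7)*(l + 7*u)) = l + 7*u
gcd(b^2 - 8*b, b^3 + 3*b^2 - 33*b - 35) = 1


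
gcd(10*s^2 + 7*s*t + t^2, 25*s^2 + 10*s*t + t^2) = 5*s + t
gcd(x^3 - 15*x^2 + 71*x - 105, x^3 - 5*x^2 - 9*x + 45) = x^2 - 8*x + 15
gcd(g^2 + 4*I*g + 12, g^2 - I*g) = 1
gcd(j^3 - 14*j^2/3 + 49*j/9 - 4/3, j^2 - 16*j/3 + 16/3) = j - 4/3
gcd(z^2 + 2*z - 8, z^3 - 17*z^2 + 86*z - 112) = z - 2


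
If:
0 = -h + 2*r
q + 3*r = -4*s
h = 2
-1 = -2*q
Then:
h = 2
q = 1/2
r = 1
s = -7/8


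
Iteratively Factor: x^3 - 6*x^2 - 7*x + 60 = (x + 3)*(x^2 - 9*x + 20) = (x - 4)*(x + 3)*(x - 5)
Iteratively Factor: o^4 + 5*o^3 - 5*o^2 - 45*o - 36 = (o - 3)*(o^3 + 8*o^2 + 19*o + 12) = (o - 3)*(o + 4)*(o^2 + 4*o + 3) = (o - 3)*(o + 1)*(o + 4)*(o + 3)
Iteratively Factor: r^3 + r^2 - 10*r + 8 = (r - 1)*(r^2 + 2*r - 8) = (r - 2)*(r - 1)*(r + 4)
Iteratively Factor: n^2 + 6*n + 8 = (n + 2)*(n + 4)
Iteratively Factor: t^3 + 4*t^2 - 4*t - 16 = (t + 4)*(t^2 - 4) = (t + 2)*(t + 4)*(t - 2)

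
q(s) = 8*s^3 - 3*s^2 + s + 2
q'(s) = 24*s^2 - 6*s + 1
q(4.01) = 473.62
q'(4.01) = 362.86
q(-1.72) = -49.30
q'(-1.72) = 82.32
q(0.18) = 2.13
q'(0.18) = 0.70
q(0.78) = 4.75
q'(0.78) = 10.92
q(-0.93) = -7.96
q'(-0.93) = 27.34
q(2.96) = 186.15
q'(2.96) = 193.52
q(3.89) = 431.40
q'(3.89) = 340.83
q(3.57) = 331.33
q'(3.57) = 285.46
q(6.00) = 1628.00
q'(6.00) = 829.00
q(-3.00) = -244.00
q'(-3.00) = 235.00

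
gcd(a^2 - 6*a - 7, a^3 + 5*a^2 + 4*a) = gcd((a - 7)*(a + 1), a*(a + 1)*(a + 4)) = a + 1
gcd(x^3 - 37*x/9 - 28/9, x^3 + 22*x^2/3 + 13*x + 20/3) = x^2 + 7*x/3 + 4/3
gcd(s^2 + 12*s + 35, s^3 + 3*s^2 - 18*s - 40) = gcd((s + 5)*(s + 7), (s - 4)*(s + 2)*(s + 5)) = s + 5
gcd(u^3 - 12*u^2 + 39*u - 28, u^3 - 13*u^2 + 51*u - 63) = u - 7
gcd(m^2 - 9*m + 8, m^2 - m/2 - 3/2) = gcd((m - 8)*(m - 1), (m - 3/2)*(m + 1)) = 1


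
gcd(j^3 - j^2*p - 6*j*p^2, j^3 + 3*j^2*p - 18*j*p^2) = -j^2 + 3*j*p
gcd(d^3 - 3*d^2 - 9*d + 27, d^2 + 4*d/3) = 1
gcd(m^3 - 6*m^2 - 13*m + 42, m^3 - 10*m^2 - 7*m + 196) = m - 7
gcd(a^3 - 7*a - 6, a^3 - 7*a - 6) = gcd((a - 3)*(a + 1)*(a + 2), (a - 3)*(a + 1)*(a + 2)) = a^3 - 7*a - 6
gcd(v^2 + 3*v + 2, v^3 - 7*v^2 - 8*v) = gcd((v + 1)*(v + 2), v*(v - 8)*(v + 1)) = v + 1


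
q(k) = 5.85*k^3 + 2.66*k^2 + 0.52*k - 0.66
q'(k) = 17.55*k^2 + 5.32*k + 0.52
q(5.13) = 861.79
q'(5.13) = 489.67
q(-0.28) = -0.73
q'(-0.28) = 0.41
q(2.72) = 138.16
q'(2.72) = 144.83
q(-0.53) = -1.06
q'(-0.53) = 2.63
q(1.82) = 44.36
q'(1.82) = 68.34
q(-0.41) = -0.83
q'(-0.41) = 1.29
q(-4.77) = -577.53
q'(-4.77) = 374.46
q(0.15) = -0.50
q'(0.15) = 1.71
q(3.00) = 182.79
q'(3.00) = 174.43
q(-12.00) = -9732.66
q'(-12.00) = 2463.88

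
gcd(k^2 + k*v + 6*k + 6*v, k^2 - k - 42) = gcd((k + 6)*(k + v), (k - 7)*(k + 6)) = k + 6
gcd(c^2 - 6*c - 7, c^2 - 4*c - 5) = c + 1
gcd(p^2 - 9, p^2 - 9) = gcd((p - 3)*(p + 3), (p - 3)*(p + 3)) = p^2 - 9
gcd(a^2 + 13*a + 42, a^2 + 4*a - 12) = a + 6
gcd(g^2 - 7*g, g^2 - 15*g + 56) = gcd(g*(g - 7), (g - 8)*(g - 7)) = g - 7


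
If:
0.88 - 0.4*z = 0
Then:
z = 2.20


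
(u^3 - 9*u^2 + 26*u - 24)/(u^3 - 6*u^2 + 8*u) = (u - 3)/u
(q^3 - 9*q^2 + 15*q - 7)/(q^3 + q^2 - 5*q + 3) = (q - 7)/(q + 3)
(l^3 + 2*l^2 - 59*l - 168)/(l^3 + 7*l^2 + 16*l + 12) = (l^2 - l - 56)/(l^2 + 4*l + 4)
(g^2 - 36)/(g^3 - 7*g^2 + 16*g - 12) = (g^2 - 36)/(g^3 - 7*g^2 + 16*g - 12)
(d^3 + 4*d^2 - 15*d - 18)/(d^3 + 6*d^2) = 1 - 2/d - 3/d^2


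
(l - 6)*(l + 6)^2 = l^3 + 6*l^2 - 36*l - 216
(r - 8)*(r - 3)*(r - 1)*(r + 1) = r^4 - 11*r^3 + 23*r^2 + 11*r - 24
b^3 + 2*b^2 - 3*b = b*(b - 1)*(b + 3)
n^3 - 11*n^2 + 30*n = n*(n - 6)*(n - 5)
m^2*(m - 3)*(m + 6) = m^4 + 3*m^3 - 18*m^2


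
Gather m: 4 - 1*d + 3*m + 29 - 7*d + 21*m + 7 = -8*d + 24*m + 40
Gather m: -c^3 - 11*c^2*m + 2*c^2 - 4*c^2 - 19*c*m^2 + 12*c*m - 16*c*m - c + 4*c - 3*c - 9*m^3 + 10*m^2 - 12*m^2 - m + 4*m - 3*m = -c^3 - 2*c^2 - 9*m^3 + m^2*(-19*c - 2) + m*(-11*c^2 - 4*c)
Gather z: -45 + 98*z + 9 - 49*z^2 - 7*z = -49*z^2 + 91*z - 36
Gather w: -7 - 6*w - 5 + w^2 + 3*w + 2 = w^2 - 3*w - 10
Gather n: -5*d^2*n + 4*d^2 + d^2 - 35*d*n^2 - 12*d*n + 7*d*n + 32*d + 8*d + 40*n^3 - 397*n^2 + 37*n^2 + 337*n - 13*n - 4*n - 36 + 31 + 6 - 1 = 5*d^2 + 40*d + 40*n^3 + n^2*(-35*d - 360) + n*(-5*d^2 - 5*d + 320)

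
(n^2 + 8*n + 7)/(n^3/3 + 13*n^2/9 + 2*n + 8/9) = 9*(n + 7)/(3*n^2 + 10*n + 8)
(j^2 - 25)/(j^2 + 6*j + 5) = (j - 5)/(j + 1)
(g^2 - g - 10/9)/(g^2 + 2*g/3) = (g - 5/3)/g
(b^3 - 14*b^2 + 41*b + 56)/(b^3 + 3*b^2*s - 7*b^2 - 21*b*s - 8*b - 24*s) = (b - 7)/(b + 3*s)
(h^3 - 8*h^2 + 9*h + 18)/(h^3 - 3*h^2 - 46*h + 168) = (h^2 - 2*h - 3)/(h^2 + 3*h - 28)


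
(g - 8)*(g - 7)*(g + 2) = g^3 - 13*g^2 + 26*g + 112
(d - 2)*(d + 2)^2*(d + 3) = d^4 + 5*d^3 + 2*d^2 - 20*d - 24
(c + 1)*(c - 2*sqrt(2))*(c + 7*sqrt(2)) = c^3 + c^2 + 5*sqrt(2)*c^2 - 28*c + 5*sqrt(2)*c - 28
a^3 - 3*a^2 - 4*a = a*(a - 4)*(a + 1)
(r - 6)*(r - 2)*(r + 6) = r^3 - 2*r^2 - 36*r + 72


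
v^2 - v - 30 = (v - 6)*(v + 5)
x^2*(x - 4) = x^3 - 4*x^2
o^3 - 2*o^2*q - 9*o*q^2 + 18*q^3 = (o - 3*q)*(o - 2*q)*(o + 3*q)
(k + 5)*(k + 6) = k^2 + 11*k + 30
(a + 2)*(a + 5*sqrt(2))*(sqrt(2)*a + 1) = sqrt(2)*a^3 + 2*sqrt(2)*a^2 + 11*a^2 + 5*sqrt(2)*a + 22*a + 10*sqrt(2)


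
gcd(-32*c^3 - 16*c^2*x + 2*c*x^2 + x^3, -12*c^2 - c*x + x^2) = -4*c + x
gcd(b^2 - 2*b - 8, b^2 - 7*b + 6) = 1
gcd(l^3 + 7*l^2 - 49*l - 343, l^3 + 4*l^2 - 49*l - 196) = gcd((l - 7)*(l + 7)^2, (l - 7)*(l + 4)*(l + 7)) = l^2 - 49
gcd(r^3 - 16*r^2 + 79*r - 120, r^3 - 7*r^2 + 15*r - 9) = r - 3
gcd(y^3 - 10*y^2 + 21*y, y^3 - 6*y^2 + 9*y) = y^2 - 3*y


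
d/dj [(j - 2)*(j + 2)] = 2*j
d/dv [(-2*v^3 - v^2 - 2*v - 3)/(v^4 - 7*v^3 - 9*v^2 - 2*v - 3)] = v*(2*v^5 + 2*v^4 + 17*v^3 - 8*v^2 - 61*v - 48)/(v^8 - 14*v^7 + 31*v^6 + 122*v^5 + 103*v^4 + 78*v^3 + 58*v^2 + 12*v + 9)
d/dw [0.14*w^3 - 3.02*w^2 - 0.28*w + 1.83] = 0.42*w^2 - 6.04*w - 0.28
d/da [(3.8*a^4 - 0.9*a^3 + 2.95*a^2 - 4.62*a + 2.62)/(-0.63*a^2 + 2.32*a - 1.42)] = (-4.788*a^5 + 27.015*a^4 - 25.76*a^3 + 7.7674*a^2 - 5.0768*a + 0.481999999999999)/(0.3969*a^4 - 2.9232*a^3 + 7.1716*a^2 - 6.5888*a + 2.0164)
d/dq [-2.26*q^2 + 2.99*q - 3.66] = 2.99 - 4.52*q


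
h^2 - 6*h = h*(h - 6)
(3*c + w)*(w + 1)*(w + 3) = 3*c*w^2 + 12*c*w + 9*c + w^3 + 4*w^2 + 3*w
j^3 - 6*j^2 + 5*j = j*(j - 5)*(j - 1)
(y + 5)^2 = y^2 + 10*y + 25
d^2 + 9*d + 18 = (d + 3)*(d + 6)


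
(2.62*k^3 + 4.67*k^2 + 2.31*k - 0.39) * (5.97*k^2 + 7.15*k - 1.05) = 15.6414*k^5 + 46.6129*k^4 + 44.4302*k^3 + 9.2847*k^2 - 5.214*k + 0.4095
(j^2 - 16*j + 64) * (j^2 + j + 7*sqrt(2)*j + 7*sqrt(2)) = j^4 - 15*j^3 + 7*sqrt(2)*j^3 - 105*sqrt(2)*j^2 + 48*j^2 + 64*j + 336*sqrt(2)*j + 448*sqrt(2)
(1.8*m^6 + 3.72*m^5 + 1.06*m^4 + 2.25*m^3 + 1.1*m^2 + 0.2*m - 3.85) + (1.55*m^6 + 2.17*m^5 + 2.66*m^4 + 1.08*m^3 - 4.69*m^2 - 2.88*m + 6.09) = 3.35*m^6 + 5.89*m^5 + 3.72*m^4 + 3.33*m^3 - 3.59*m^2 - 2.68*m + 2.24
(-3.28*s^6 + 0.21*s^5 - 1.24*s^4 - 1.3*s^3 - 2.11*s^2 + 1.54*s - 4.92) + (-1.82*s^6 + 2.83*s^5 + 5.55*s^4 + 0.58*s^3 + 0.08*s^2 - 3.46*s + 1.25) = -5.1*s^6 + 3.04*s^5 + 4.31*s^4 - 0.72*s^3 - 2.03*s^2 - 1.92*s - 3.67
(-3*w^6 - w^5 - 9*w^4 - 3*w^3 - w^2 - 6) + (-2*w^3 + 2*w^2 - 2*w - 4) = -3*w^6 - w^5 - 9*w^4 - 5*w^3 + w^2 - 2*w - 10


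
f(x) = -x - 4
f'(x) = -1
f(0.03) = -4.03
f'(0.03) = -1.00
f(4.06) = -8.06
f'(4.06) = -1.00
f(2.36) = -6.36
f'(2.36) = -1.00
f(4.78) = -8.78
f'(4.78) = -1.00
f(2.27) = -6.27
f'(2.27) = -1.00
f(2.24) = -6.24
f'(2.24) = -1.00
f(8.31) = -12.31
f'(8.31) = -1.00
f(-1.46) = -2.54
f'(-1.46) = -1.00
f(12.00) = -16.00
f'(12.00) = -1.00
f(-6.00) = 2.00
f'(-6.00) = -1.00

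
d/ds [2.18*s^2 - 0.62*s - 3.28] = 4.36*s - 0.62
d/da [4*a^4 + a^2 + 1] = 16*a^3 + 2*a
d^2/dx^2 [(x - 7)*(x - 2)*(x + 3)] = 6*x - 12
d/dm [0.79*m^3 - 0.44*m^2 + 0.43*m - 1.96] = 2.37*m^2 - 0.88*m + 0.43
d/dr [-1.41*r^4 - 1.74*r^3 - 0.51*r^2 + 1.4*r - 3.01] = -5.64*r^3 - 5.22*r^2 - 1.02*r + 1.4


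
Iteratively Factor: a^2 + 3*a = (a)*(a + 3)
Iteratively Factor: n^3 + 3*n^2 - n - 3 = (n + 1)*(n^2 + 2*n - 3) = (n + 1)*(n + 3)*(n - 1)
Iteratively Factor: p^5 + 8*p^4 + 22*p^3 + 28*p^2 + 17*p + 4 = (p + 1)*(p^4 + 7*p^3 + 15*p^2 + 13*p + 4) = (p + 1)*(p + 4)*(p^3 + 3*p^2 + 3*p + 1) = (p + 1)^2*(p + 4)*(p^2 + 2*p + 1) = (p + 1)^3*(p + 4)*(p + 1)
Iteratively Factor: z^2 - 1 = (z - 1)*(z + 1)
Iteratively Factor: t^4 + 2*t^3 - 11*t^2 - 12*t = (t + 4)*(t^3 - 2*t^2 - 3*t) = t*(t + 4)*(t^2 - 2*t - 3) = t*(t - 3)*(t + 4)*(t + 1)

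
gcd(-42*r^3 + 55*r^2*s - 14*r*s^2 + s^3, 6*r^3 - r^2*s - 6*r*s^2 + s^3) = 6*r^2 - 7*r*s + s^2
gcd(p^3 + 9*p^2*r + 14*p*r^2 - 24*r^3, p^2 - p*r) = p - r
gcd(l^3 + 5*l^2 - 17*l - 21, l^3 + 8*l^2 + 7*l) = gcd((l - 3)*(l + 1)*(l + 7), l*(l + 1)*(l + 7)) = l^2 + 8*l + 7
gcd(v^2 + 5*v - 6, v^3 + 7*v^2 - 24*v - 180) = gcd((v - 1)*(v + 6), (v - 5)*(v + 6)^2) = v + 6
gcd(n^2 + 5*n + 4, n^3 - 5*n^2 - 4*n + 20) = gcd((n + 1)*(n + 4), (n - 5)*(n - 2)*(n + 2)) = 1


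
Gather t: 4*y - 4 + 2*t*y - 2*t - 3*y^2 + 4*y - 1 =t*(2*y - 2) - 3*y^2 + 8*y - 5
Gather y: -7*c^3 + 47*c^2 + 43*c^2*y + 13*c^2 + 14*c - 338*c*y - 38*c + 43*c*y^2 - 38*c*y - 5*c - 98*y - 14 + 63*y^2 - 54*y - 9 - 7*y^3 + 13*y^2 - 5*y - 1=-7*c^3 + 60*c^2 - 29*c - 7*y^3 + y^2*(43*c + 76) + y*(43*c^2 - 376*c - 157) - 24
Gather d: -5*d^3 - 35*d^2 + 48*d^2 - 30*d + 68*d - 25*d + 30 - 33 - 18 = -5*d^3 + 13*d^2 + 13*d - 21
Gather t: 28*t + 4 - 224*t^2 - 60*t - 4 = -224*t^2 - 32*t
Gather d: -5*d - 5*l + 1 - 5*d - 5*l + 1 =-10*d - 10*l + 2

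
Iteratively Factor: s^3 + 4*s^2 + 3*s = (s)*(s^2 + 4*s + 3) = s*(s + 3)*(s + 1)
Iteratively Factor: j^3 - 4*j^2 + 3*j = (j - 1)*(j^2 - 3*j) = j*(j - 1)*(j - 3)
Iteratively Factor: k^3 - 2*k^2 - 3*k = (k - 3)*(k^2 + k) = k*(k - 3)*(k + 1)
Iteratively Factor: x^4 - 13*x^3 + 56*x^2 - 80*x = (x - 4)*(x^3 - 9*x^2 + 20*x) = x*(x - 4)*(x^2 - 9*x + 20) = x*(x - 4)^2*(x - 5)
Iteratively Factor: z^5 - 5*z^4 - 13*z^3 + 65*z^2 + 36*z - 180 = (z - 2)*(z^4 - 3*z^3 - 19*z^2 + 27*z + 90) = (z - 2)*(z + 2)*(z^3 - 5*z^2 - 9*z + 45) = (z - 5)*(z - 2)*(z + 2)*(z^2 - 9) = (z - 5)*(z - 2)*(z + 2)*(z + 3)*(z - 3)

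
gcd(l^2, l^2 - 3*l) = l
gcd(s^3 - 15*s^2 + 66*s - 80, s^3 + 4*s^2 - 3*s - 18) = s - 2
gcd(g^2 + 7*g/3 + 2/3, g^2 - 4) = g + 2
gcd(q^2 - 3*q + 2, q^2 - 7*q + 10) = q - 2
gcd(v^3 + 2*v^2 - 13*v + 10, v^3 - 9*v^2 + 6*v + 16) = v - 2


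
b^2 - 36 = (b - 6)*(b + 6)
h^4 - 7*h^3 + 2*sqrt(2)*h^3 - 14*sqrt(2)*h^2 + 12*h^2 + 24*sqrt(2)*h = h*(h - 4)*(h - 3)*(h + 2*sqrt(2))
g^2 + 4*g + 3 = (g + 1)*(g + 3)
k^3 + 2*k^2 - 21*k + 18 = (k - 3)*(k - 1)*(k + 6)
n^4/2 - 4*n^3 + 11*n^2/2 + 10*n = n*(n/2 + 1/2)*(n - 5)*(n - 4)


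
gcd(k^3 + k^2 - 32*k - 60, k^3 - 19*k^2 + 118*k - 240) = k - 6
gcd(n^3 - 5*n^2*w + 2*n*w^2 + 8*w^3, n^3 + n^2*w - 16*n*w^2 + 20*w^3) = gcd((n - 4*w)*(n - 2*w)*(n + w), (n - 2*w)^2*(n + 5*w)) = -n + 2*w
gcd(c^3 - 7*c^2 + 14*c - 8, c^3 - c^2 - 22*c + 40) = c^2 - 6*c + 8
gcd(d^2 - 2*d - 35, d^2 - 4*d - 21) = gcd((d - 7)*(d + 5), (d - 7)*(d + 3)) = d - 7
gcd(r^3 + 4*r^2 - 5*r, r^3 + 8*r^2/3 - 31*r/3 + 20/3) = r^2 + 4*r - 5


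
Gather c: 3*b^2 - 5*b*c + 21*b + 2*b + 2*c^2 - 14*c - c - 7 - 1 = 3*b^2 + 23*b + 2*c^2 + c*(-5*b - 15) - 8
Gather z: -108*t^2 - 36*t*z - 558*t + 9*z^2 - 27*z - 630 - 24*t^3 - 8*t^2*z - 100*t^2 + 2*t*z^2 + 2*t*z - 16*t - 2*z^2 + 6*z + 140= -24*t^3 - 208*t^2 - 574*t + z^2*(2*t + 7) + z*(-8*t^2 - 34*t - 21) - 490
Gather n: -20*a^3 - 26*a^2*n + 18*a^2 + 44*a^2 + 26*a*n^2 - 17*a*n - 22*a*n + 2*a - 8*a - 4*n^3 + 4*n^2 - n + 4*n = -20*a^3 + 62*a^2 - 6*a - 4*n^3 + n^2*(26*a + 4) + n*(-26*a^2 - 39*a + 3)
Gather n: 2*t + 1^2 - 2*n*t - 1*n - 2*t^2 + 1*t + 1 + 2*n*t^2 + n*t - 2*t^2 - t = n*(2*t^2 - t - 1) - 4*t^2 + 2*t + 2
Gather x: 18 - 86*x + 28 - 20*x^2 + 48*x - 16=-20*x^2 - 38*x + 30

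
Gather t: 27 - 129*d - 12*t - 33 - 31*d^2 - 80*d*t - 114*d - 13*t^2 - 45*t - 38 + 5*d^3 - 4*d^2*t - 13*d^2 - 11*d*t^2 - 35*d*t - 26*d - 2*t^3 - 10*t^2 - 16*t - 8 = 5*d^3 - 44*d^2 - 269*d - 2*t^3 + t^2*(-11*d - 23) + t*(-4*d^2 - 115*d - 73) - 52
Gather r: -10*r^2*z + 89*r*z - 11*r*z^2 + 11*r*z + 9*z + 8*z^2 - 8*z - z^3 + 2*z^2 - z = -10*r^2*z + r*(-11*z^2 + 100*z) - z^3 + 10*z^2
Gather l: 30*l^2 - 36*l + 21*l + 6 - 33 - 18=30*l^2 - 15*l - 45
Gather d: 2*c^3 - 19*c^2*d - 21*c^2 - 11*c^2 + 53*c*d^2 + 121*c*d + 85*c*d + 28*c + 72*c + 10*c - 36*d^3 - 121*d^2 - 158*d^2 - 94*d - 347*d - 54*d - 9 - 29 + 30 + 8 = 2*c^3 - 32*c^2 + 110*c - 36*d^3 + d^2*(53*c - 279) + d*(-19*c^2 + 206*c - 495)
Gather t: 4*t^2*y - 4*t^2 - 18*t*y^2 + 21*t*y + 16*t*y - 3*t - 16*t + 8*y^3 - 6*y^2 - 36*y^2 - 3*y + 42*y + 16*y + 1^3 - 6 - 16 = t^2*(4*y - 4) + t*(-18*y^2 + 37*y - 19) + 8*y^3 - 42*y^2 + 55*y - 21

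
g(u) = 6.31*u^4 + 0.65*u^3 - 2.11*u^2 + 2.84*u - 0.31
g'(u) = 25.24*u^3 + 1.95*u^2 - 4.22*u + 2.84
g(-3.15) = 570.75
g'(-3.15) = -753.42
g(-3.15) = 570.75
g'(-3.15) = -753.42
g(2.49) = 246.28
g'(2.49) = 394.08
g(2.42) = 219.83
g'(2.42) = 361.76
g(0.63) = 1.80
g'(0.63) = 7.27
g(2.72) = 350.27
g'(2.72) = 513.71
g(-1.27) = 7.76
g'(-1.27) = -40.36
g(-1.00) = 0.40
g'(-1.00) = -16.23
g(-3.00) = 465.74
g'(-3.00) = -648.43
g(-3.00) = 465.74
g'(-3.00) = -648.43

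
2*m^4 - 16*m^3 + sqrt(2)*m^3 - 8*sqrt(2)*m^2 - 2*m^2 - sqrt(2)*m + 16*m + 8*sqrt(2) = (m - 8)*(m - 1)*(sqrt(2)*m + 1)*(sqrt(2)*m + sqrt(2))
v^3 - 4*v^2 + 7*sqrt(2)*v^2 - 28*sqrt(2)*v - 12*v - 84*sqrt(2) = (v - 6)*(v + 2)*(v + 7*sqrt(2))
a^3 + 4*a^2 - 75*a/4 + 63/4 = (a - 3/2)^2*(a + 7)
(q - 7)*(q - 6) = q^2 - 13*q + 42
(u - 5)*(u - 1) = u^2 - 6*u + 5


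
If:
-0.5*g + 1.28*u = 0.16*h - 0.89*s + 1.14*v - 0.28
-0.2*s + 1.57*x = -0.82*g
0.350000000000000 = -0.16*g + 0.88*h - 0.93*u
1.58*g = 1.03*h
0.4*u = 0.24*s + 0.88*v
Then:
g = 0.00130133004870739 - 1.82944250542232*x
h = 0.00199621502617249 - 2.80632928016239*x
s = 0.349285727768498*x + 0.00533545319970028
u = -2.34070856524229*x - 0.374679079123399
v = -1.15921818268336*x - 0.171763795928736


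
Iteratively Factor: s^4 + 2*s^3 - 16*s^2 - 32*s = (s + 4)*(s^3 - 2*s^2 - 8*s) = (s + 2)*(s + 4)*(s^2 - 4*s) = (s - 4)*(s + 2)*(s + 4)*(s)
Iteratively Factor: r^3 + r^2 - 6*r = (r + 3)*(r^2 - 2*r) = (r - 2)*(r + 3)*(r)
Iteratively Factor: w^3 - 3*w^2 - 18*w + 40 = (w + 4)*(w^2 - 7*w + 10) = (w - 5)*(w + 4)*(w - 2)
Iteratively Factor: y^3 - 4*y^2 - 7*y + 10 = (y + 2)*(y^2 - 6*y + 5) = (y - 1)*(y + 2)*(y - 5)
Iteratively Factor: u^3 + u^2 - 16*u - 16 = (u + 1)*(u^2 - 16) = (u + 1)*(u + 4)*(u - 4)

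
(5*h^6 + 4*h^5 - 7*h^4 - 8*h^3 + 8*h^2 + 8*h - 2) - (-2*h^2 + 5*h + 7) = 5*h^6 + 4*h^5 - 7*h^4 - 8*h^3 + 10*h^2 + 3*h - 9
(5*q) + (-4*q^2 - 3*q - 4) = -4*q^2 + 2*q - 4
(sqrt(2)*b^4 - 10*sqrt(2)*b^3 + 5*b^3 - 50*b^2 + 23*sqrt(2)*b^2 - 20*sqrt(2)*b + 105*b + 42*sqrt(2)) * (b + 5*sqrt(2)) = sqrt(2)*b^5 - 10*sqrt(2)*b^4 + 15*b^4 - 150*b^3 + 48*sqrt(2)*b^3 - 270*sqrt(2)*b^2 + 335*b^2 - 200*b + 567*sqrt(2)*b + 420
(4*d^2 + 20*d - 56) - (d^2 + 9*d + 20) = 3*d^2 + 11*d - 76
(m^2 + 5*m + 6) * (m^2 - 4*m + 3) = m^4 + m^3 - 11*m^2 - 9*m + 18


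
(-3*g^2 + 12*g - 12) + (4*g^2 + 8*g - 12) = g^2 + 20*g - 24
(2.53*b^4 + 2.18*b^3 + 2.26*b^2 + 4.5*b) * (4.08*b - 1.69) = 10.3224*b^5 + 4.6187*b^4 + 5.5366*b^3 + 14.5406*b^2 - 7.605*b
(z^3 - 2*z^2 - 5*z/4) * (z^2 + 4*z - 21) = z^5 + 2*z^4 - 121*z^3/4 + 37*z^2 + 105*z/4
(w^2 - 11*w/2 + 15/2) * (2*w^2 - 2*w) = 2*w^4 - 13*w^3 + 26*w^2 - 15*w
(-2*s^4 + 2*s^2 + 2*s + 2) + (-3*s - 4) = -2*s^4 + 2*s^2 - s - 2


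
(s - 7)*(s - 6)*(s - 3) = s^3 - 16*s^2 + 81*s - 126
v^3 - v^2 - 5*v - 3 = (v - 3)*(v + 1)^2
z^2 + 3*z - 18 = (z - 3)*(z + 6)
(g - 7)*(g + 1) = g^2 - 6*g - 7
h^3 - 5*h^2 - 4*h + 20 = (h - 5)*(h - 2)*(h + 2)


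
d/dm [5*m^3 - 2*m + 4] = 15*m^2 - 2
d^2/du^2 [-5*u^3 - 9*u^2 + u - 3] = -30*u - 18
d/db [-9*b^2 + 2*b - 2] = 2 - 18*b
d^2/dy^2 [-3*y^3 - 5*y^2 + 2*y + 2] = -18*y - 10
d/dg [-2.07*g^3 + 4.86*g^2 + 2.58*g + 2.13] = -6.21*g^2 + 9.72*g + 2.58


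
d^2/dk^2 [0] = 0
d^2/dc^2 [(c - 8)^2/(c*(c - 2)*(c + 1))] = 2*(c^6 - 48*c^5 + 438*c^4 - 562*c^3 - 192*c^2 + 384*c + 256)/(c^3*(c^6 - 3*c^5 - 3*c^4 + 11*c^3 + 6*c^2 - 12*c - 8))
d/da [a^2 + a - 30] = 2*a + 1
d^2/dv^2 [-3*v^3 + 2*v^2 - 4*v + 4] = 4 - 18*v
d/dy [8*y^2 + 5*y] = 16*y + 5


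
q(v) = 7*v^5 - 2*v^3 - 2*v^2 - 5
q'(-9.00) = 229185.00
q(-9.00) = -412052.00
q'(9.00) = 229113.00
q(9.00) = 411718.00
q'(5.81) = 39655.82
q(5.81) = 45877.66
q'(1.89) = 417.60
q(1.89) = 143.17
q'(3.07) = 3040.18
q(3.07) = 1827.21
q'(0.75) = 4.70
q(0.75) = -5.31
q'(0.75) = 4.70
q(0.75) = -5.31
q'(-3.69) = 6422.00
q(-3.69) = -4720.58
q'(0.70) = 2.66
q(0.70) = -5.49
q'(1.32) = 90.52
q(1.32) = 14.97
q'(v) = 35*v^4 - 6*v^2 - 4*v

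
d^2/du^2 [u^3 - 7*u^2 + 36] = 6*u - 14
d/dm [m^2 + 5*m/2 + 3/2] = 2*m + 5/2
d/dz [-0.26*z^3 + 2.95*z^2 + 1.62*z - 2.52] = -0.78*z^2 + 5.9*z + 1.62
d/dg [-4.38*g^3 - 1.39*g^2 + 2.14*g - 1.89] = -13.14*g^2 - 2.78*g + 2.14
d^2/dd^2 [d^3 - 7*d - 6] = 6*d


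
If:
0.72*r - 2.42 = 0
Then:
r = 3.36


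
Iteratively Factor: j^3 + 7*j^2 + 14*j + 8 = (j + 1)*(j^2 + 6*j + 8) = (j + 1)*(j + 2)*(j + 4)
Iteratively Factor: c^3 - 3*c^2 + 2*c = (c - 1)*(c^2 - 2*c) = c*(c - 1)*(c - 2)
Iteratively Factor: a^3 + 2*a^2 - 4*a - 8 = (a - 2)*(a^2 + 4*a + 4) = (a - 2)*(a + 2)*(a + 2)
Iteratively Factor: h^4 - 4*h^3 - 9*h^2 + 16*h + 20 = (h - 5)*(h^3 + h^2 - 4*h - 4) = (h - 5)*(h + 1)*(h^2 - 4) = (h - 5)*(h + 1)*(h + 2)*(h - 2)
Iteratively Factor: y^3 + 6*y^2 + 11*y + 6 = (y + 3)*(y^2 + 3*y + 2) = (y + 1)*(y + 3)*(y + 2)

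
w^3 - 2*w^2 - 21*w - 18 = (w - 6)*(w + 1)*(w + 3)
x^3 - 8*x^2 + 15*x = x*(x - 5)*(x - 3)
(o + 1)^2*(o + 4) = o^3 + 6*o^2 + 9*o + 4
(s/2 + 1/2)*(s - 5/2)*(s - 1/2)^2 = s^4/2 - 5*s^3/4 - 3*s^2/8 + 17*s/16 - 5/16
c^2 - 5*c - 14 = (c - 7)*(c + 2)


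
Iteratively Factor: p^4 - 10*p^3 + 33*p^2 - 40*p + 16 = (p - 1)*(p^3 - 9*p^2 + 24*p - 16) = (p - 4)*(p - 1)*(p^2 - 5*p + 4) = (p - 4)*(p - 1)^2*(p - 4)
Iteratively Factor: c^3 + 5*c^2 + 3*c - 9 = (c + 3)*(c^2 + 2*c - 3) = (c + 3)^2*(c - 1)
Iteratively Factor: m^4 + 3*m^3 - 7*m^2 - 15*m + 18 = (m - 1)*(m^3 + 4*m^2 - 3*m - 18) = (m - 1)*(m + 3)*(m^2 + m - 6) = (m - 2)*(m - 1)*(m + 3)*(m + 3)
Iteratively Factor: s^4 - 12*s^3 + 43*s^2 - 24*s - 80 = (s - 5)*(s^3 - 7*s^2 + 8*s + 16) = (s - 5)*(s - 4)*(s^2 - 3*s - 4) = (s - 5)*(s - 4)^2*(s + 1)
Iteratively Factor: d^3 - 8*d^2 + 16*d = (d)*(d^2 - 8*d + 16) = d*(d - 4)*(d - 4)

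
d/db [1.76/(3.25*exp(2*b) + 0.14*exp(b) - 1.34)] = (-11.44*exp(b) - 0.2464)*exp(b)/(3.25*exp(2*b) + 0.14*exp(b) - 1.34)^2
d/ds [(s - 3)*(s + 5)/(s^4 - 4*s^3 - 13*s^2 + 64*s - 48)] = 2*(-s^3 - 7*s^2 + 5*s + 48)/(s^6 - 2*s^5 - 31*s^4 + 64*s^3 + 224*s^2 - 512*s + 256)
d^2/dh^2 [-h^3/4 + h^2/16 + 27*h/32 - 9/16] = 1/8 - 3*h/2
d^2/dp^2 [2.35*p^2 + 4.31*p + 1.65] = 4.70000000000000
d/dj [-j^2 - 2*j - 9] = -2*j - 2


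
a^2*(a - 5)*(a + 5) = a^4 - 25*a^2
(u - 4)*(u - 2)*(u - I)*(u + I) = u^4 - 6*u^3 + 9*u^2 - 6*u + 8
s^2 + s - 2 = (s - 1)*(s + 2)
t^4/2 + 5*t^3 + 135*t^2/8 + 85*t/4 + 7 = (t/2 + 1)*(t + 1/2)*(t + 7/2)*(t + 4)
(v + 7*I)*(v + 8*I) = v^2 + 15*I*v - 56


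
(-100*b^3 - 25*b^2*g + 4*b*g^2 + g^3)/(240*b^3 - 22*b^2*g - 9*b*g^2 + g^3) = (-20*b^2 - b*g + g^2)/(48*b^2 - 14*b*g + g^2)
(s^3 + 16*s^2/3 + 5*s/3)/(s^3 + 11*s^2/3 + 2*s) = (3*s^2 + 16*s + 5)/(3*s^2 + 11*s + 6)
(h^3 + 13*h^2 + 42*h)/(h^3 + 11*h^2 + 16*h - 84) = h/(h - 2)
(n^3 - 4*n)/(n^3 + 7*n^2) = (n^2 - 4)/(n*(n + 7))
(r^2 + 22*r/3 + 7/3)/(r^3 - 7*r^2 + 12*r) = (3*r^2 + 22*r + 7)/(3*r*(r^2 - 7*r + 12))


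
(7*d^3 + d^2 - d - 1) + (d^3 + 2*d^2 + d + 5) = 8*d^3 + 3*d^2 + 4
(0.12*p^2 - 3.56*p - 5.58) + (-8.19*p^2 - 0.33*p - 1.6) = -8.07*p^2 - 3.89*p - 7.18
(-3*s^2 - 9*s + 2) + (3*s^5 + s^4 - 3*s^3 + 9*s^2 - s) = 3*s^5 + s^4 - 3*s^3 + 6*s^2 - 10*s + 2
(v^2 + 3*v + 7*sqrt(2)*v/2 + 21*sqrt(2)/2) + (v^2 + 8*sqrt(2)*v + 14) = 2*v^2 + 3*v + 23*sqrt(2)*v/2 + 14 + 21*sqrt(2)/2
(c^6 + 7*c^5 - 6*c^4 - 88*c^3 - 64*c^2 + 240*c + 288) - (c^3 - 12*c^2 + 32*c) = c^6 + 7*c^5 - 6*c^4 - 89*c^3 - 52*c^2 + 208*c + 288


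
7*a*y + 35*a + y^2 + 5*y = (7*a + y)*(y + 5)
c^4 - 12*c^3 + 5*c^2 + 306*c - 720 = (c - 8)*(c - 6)*(c - 3)*(c + 5)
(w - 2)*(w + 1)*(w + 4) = w^3 + 3*w^2 - 6*w - 8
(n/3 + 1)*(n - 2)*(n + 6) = n^3/3 + 7*n^2/3 - 12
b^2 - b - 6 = (b - 3)*(b + 2)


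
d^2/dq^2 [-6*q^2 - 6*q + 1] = -12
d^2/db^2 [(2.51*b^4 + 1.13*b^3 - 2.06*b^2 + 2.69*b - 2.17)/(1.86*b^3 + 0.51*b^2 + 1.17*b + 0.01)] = (-2.8421709430404e-14*b^8 - 2.8421709430404e-14*b^7 - 26.01621*b^6 + 49.789494*b^5 - 27.439524*b^4 - 36.697122*b^3 - 32.17566*b^2 - 7.608498*b - 5.98225)/(6.434856*b^9 + 5.293188*b^8 + 13.594554*b^7 + 6.895611*b^6 + 8.608329*b^5 + 2.232792*b^4 + 1.637973*b^3 + 0.04122*b^2 + 0.000351*b + 1.0e-6)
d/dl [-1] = 0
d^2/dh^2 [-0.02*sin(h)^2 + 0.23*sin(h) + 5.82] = -0.23*sin(h) - 0.04*cos(2*h)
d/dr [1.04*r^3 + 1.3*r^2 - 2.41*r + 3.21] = 3.12*r^2 + 2.6*r - 2.41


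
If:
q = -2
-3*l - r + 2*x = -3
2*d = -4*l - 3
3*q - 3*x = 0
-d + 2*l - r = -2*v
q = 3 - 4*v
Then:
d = -1/14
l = -5/7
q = -2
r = 8/7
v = 5/4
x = -2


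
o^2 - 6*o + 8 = (o - 4)*(o - 2)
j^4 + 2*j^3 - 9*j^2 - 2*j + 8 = (j - 2)*(j - 1)*(j + 1)*(j + 4)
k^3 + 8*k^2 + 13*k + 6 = (k + 1)^2*(k + 6)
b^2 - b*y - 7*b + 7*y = (b - 7)*(b - y)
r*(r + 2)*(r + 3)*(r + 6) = r^4 + 11*r^3 + 36*r^2 + 36*r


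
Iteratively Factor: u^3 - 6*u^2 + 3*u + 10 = (u - 5)*(u^2 - u - 2) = (u - 5)*(u - 2)*(u + 1)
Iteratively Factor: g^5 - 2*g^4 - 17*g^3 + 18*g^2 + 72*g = (g + 3)*(g^4 - 5*g^3 - 2*g^2 + 24*g) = (g - 4)*(g + 3)*(g^3 - g^2 - 6*g) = (g - 4)*(g + 2)*(g + 3)*(g^2 - 3*g) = (g - 4)*(g - 3)*(g + 2)*(g + 3)*(g)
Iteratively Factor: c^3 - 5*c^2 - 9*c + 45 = (c - 5)*(c^2 - 9) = (c - 5)*(c + 3)*(c - 3)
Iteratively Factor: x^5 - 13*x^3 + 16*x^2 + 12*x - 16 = (x + 4)*(x^4 - 4*x^3 + 3*x^2 + 4*x - 4) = (x - 1)*(x + 4)*(x^3 - 3*x^2 + 4) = (x - 2)*(x - 1)*(x + 4)*(x^2 - x - 2) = (x - 2)^2*(x - 1)*(x + 4)*(x + 1)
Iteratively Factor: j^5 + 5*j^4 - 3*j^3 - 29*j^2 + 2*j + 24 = (j + 3)*(j^4 + 2*j^3 - 9*j^2 - 2*j + 8) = (j - 1)*(j + 3)*(j^3 + 3*j^2 - 6*j - 8) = (j - 2)*(j - 1)*(j + 3)*(j^2 + 5*j + 4) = (j - 2)*(j - 1)*(j + 1)*(j + 3)*(j + 4)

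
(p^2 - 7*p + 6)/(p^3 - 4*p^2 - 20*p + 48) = (p - 1)/(p^2 + 2*p - 8)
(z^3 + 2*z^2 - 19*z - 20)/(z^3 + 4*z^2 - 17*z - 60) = (z + 1)/(z + 3)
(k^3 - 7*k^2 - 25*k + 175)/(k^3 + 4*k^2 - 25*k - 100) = (k - 7)/(k + 4)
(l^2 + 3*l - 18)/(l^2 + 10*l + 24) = (l - 3)/(l + 4)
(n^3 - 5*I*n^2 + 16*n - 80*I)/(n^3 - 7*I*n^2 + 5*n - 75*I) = (n^2 + 16)/(n^2 - 2*I*n + 15)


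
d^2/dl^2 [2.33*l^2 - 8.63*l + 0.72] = 4.66000000000000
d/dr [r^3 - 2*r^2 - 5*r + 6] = 3*r^2 - 4*r - 5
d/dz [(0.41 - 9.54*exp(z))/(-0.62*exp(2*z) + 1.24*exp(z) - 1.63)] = (-5.9148*exp(2*z) + 0.5084*exp(z) + 15.0418)*exp(z)/(0.3844*exp(4*z) - 1.5376*exp(3*z) + 3.5588*exp(2*z) - 4.0424*exp(z) + 2.6569)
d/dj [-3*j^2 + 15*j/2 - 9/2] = 15/2 - 6*j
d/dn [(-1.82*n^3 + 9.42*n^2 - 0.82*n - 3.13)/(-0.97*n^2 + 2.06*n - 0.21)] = (1.7654*n^4 - 7.4984*n^3 + 19.7564*n^2 - 10.0286*n + 6.62)/(0.9409*n^4 - 3.9964*n^3 + 4.651*n^2 - 0.8652*n + 0.0441)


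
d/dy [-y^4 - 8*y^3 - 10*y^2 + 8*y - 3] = -4*y^3 - 24*y^2 - 20*y + 8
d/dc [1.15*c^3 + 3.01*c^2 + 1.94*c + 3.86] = 3.45*c^2 + 6.02*c + 1.94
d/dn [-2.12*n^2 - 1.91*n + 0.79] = -4.24*n - 1.91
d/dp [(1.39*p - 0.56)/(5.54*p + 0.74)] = (22.88574*p + 3.05694)/(5.54*p + 0.74)^3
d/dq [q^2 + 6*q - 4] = 2*q + 6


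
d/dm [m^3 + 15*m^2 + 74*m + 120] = 3*m^2 + 30*m + 74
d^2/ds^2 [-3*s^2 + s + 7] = -6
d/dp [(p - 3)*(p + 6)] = 2*p + 3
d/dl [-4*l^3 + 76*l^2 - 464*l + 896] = -12*l^2 + 152*l - 464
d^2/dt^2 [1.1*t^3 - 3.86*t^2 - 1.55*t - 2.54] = 6.6*t - 7.72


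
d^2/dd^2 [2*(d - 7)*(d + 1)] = 4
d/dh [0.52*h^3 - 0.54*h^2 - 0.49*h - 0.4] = 1.56*h^2 - 1.08*h - 0.49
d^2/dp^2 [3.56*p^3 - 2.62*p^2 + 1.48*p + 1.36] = 21.36*p - 5.24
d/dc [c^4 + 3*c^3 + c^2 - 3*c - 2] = 4*c^3 + 9*c^2 + 2*c - 3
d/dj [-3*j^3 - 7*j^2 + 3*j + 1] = -9*j^2 - 14*j + 3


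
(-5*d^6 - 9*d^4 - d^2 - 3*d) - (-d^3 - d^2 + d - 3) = -5*d^6 - 9*d^4 + d^3 - 4*d + 3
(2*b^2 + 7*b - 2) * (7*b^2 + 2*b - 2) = 14*b^4 + 53*b^3 - 4*b^2 - 18*b + 4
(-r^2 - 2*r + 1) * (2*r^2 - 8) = -2*r^4 - 4*r^3 + 10*r^2 + 16*r - 8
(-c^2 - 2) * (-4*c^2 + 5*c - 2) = 4*c^4 - 5*c^3 + 10*c^2 - 10*c + 4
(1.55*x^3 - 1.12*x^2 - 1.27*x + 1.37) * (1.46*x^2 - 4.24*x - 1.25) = 2.263*x^5 - 8.2072*x^4 + 0.957100000000001*x^3 + 8.785*x^2 - 4.2213*x - 1.7125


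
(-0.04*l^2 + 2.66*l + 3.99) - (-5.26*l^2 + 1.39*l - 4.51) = 5.22*l^2 + 1.27*l + 8.5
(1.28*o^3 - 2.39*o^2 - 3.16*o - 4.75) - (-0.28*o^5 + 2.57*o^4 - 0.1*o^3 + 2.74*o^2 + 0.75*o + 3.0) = 0.28*o^5 - 2.57*o^4 + 1.38*o^3 - 5.13*o^2 - 3.91*o - 7.75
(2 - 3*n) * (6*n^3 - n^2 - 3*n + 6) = -18*n^4 + 15*n^3 + 7*n^2 - 24*n + 12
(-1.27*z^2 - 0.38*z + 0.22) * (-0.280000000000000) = 0.3556*z^2 + 0.1064*z - 0.0616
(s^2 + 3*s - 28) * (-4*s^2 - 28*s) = -4*s^4 - 40*s^3 + 28*s^2 + 784*s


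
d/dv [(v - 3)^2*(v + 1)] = (v - 3)*(3*v - 1)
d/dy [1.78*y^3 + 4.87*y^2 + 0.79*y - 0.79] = 5.34*y^2 + 9.74*y + 0.79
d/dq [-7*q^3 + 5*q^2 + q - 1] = -21*q^2 + 10*q + 1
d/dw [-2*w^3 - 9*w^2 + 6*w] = -6*w^2 - 18*w + 6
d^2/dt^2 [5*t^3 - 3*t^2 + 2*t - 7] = 30*t - 6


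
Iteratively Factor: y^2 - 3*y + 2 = (y - 2)*(y - 1)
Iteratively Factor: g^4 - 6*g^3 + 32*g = (g - 4)*(g^3 - 2*g^2 - 8*g) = (g - 4)^2*(g^2 + 2*g) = (g - 4)^2*(g + 2)*(g)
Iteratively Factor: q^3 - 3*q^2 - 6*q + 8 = (q - 1)*(q^2 - 2*q - 8) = (q - 1)*(q + 2)*(q - 4)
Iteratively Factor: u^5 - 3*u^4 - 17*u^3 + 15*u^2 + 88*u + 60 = (u + 2)*(u^4 - 5*u^3 - 7*u^2 + 29*u + 30) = (u - 5)*(u + 2)*(u^3 - 7*u - 6) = (u - 5)*(u + 2)^2*(u^2 - 2*u - 3) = (u - 5)*(u - 3)*(u + 2)^2*(u + 1)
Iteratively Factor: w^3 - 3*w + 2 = (w + 2)*(w^2 - 2*w + 1) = (w - 1)*(w + 2)*(w - 1)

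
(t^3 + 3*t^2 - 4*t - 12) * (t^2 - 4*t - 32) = t^5 - t^4 - 48*t^3 - 92*t^2 + 176*t + 384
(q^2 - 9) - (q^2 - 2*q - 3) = 2*q - 6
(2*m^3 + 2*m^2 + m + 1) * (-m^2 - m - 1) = -2*m^5 - 4*m^4 - 5*m^3 - 4*m^2 - 2*m - 1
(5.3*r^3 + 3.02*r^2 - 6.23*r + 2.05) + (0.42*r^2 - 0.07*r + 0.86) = 5.3*r^3 + 3.44*r^2 - 6.3*r + 2.91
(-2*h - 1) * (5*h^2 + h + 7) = -10*h^3 - 7*h^2 - 15*h - 7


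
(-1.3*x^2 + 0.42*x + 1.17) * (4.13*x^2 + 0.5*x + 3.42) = -5.369*x^4 + 1.0846*x^3 + 0.5961*x^2 + 2.0214*x + 4.0014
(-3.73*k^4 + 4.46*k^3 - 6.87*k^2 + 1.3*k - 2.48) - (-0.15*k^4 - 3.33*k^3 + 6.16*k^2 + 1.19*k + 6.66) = -3.58*k^4 + 7.79*k^3 - 13.03*k^2 + 0.11*k - 9.14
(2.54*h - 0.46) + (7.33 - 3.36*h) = 6.87 - 0.82*h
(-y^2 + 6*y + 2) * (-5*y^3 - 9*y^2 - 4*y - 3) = 5*y^5 - 21*y^4 - 60*y^3 - 39*y^2 - 26*y - 6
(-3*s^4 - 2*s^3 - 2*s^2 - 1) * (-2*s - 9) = 6*s^5 + 31*s^4 + 22*s^3 + 18*s^2 + 2*s + 9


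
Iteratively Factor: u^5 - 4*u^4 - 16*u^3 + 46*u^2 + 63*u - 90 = (u - 3)*(u^4 - u^3 - 19*u^2 - 11*u + 30) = (u - 3)*(u + 2)*(u^3 - 3*u^2 - 13*u + 15) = (u - 3)*(u + 2)*(u + 3)*(u^2 - 6*u + 5) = (u - 3)*(u - 1)*(u + 2)*(u + 3)*(u - 5)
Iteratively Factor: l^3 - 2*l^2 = (l)*(l^2 - 2*l) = l*(l - 2)*(l)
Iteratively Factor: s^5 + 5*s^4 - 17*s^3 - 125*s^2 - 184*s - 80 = (s + 4)*(s^4 + s^3 - 21*s^2 - 41*s - 20) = (s + 1)*(s + 4)*(s^3 - 21*s - 20) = (s - 5)*(s + 1)*(s + 4)*(s^2 + 5*s + 4) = (s - 5)*(s + 1)*(s + 4)^2*(s + 1)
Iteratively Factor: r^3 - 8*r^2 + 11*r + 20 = (r + 1)*(r^2 - 9*r + 20) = (r - 5)*(r + 1)*(r - 4)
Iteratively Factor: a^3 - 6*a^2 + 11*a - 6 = (a - 2)*(a^2 - 4*a + 3) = (a - 3)*(a - 2)*(a - 1)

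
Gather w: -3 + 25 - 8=14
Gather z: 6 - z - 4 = 2 - z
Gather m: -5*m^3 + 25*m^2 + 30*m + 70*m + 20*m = -5*m^3 + 25*m^2 + 120*m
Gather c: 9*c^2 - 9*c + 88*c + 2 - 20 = 9*c^2 + 79*c - 18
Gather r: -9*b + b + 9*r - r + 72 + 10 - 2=-8*b + 8*r + 80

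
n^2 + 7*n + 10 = (n + 2)*(n + 5)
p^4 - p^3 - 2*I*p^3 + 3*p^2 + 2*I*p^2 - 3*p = p*(p - 1)*(p - 3*I)*(p + I)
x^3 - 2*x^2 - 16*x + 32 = (x - 4)*(x - 2)*(x + 4)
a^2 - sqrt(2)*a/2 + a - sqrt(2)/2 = (a + 1)*(a - sqrt(2)/2)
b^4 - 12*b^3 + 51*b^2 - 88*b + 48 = (b - 4)^2*(b - 3)*(b - 1)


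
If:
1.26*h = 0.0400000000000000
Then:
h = 0.03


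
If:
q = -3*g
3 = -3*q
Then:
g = 1/3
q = -1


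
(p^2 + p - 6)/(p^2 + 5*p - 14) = (p + 3)/(p + 7)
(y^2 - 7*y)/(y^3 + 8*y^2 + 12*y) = (y - 7)/(y^2 + 8*y + 12)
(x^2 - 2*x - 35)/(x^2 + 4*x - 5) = (x - 7)/(x - 1)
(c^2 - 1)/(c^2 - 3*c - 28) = (1 - c^2)/(-c^2 + 3*c + 28)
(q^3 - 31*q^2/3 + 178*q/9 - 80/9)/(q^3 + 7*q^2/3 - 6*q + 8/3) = (3*q^2 - 29*q + 40)/(3*(q^2 + 3*q - 4))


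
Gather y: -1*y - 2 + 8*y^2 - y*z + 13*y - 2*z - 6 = 8*y^2 + y*(12 - z) - 2*z - 8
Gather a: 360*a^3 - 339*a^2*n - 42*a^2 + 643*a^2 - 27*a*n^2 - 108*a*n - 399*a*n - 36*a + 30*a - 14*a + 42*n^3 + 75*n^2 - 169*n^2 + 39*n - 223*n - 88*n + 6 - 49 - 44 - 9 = 360*a^3 + a^2*(601 - 339*n) + a*(-27*n^2 - 507*n - 20) + 42*n^3 - 94*n^2 - 272*n - 96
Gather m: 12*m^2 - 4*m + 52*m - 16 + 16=12*m^2 + 48*m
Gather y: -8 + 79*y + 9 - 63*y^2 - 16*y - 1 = -63*y^2 + 63*y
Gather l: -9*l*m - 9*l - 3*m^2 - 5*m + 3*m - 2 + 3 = l*(-9*m - 9) - 3*m^2 - 2*m + 1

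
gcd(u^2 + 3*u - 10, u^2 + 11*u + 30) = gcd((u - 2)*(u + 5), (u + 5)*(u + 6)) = u + 5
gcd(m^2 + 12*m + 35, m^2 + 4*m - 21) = m + 7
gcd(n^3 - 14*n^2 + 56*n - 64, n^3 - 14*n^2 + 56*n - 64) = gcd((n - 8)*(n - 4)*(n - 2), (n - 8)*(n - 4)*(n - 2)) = n^3 - 14*n^2 + 56*n - 64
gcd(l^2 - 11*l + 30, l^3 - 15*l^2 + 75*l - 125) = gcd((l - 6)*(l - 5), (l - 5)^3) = l - 5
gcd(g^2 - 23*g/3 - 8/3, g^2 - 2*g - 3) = 1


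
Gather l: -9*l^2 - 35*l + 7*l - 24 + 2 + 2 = -9*l^2 - 28*l - 20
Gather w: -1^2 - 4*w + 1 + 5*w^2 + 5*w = 5*w^2 + w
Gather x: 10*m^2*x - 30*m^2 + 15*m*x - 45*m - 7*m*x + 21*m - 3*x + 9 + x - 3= -30*m^2 - 24*m + x*(10*m^2 + 8*m - 2) + 6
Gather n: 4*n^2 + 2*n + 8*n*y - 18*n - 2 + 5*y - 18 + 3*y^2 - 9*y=4*n^2 + n*(8*y - 16) + 3*y^2 - 4*y - 20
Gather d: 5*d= 5*d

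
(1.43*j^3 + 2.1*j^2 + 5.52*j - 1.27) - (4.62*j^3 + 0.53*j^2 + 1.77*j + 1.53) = -3.19*j^3 + 1.57*j^2 + 3.75*j - 2.8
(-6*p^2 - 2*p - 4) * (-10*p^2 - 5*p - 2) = 60*p^4 + 50*p^3 + 62*p^2 + 24*p + 8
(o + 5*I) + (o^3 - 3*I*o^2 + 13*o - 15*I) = o^3 - 3*I*o^2 + 14*o - 10*I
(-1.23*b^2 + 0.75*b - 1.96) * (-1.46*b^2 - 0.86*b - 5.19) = 1.7958*b^4 - 0.0371999999999999*b^3 + 8.6003*b^2 - 2.2069*b + 10.1724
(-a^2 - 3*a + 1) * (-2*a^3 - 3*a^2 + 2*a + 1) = 2*a^5 + 9*a^4 + 5*a^3 - 10*a^2 - a + 1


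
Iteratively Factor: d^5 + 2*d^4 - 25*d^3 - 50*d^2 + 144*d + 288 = (d + 3)*(d^4 - d^3 - 22*d^2 + 16*d + 96) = (d - 3)*(d + 3)*(d^3 + 2*d^2 - 16*d - 32) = (d - 3)*(d + 3)*(d + 4)*(d^2 - 2*d - 8) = (d - 3)*(d + 2)*(d + 3)*(d + 4)*(d - 4)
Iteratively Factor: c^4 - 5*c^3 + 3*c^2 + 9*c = (c - 3)*(c^3 - 2*c^2 - 3*c) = (c - 3)*(c + 1)*(c^2 - 3*c) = c*(c - 3)*(c + 1)*(c - 3)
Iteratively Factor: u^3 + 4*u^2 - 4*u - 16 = (u + 4)*(u^2 - 4) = (u + 2)*(u + 4)*(u - 2)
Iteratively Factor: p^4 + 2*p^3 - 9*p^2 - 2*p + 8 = (p - 2)*(p^3 + 4*p^2 - p - 4) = (p - 2)*(p - 1)*(p^2 + 5*p + 4) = (p - 2)*(p - 1)*(p + 1)*(p + 4)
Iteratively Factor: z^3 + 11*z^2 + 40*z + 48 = (z + 4)*(z^2 + 7*z + 12) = (z + 4)^2*(z + 3)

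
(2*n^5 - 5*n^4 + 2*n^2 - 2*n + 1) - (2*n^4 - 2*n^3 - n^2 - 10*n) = 2*n^5 - 7*n^4 + 2*n^3 + 3*n^2 + 8*n + 1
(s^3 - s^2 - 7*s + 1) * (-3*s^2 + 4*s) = -3*s^5 + 7*s^4 + 17*s^3 - 31*s^2 + 4*s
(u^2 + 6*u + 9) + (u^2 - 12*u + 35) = 2*u^2 - 6*u + 44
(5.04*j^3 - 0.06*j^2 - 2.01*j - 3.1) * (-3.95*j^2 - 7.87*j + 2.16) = -19.908*j^5 - 39.4278*j^4 + 19.2981*j^3 + 27.9341*j^2 + 20.0554*j - 6.696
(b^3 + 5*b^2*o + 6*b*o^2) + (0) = b^3 + 5*b^2*o + 6*b*o^2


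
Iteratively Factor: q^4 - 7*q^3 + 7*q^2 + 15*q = (q)*(q^3 - 7*q^2 + 7*q + 15) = q*(q - 5)*(q^2 - 2*q - 3) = q*(q - 5)*(q - 3)*(q + 1)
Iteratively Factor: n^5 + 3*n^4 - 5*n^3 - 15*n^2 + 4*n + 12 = (n - 2)*(n^4 + 5*n^3 + 5*n^2 - 5*n - 6) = (n - 2)*(n + 2)*(n^3 + 3*n^2 - n - 3) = (n - 2)*(n + 1)*(n + 2)*(n^2 + 2*n - 3) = (n - 2)*(n - 1)*(n + 1)*(n + 2)*(n + 3)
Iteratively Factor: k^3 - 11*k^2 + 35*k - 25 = (k - 1)*(k^2 - 10*k + 25) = (k - 5)*(k - 1)*(k - 5)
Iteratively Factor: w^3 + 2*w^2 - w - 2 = (w + 2)*(w^2 - 1) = (w + 1)*(w + 2)*(w - 1)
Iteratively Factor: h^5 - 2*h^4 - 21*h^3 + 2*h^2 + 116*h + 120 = (h - 5)*(h^4 + 3*h^3 - 6*h^2 - 28*h - 24) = (h - 5)*(h - 3)*(h^3 + 6*h^2 + 12*h + 8) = (h - 5)*(h - 3)*(h + 2)*(h^2 + 4*h + 4) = (h - 5)*(h - 3)*(h + 2)^2*(h + 2)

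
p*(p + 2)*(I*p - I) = I*p^3 + I*p^2 - 2*I*p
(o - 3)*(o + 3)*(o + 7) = o^3 + 7*o^2 - 9*o - 63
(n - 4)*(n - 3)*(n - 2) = n^3 - 9*n^2 + 26*n - 24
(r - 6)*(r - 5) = r^2 - 11*r + 30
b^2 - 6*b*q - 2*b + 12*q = (b - 2)*(b - 6*q)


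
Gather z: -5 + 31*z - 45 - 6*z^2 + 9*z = -6*z^2 + 40*z - 50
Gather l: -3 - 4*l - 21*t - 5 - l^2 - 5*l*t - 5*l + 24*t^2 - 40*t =-l^2 + l*(-5*t - 9) + 24*t^2 - 61*t - 8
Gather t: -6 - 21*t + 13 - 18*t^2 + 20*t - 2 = -18*t^2 - t + 5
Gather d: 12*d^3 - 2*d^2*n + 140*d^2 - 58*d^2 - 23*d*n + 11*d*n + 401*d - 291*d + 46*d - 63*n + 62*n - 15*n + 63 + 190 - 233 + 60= 12*d^3 + d^2*(82 - 2*n) + d*(156 - 12*n) - 16*n + 80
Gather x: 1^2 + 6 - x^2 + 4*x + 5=-x^2 + 4*x + 12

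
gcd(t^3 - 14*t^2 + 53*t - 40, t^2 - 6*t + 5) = t^2 - 6*t + 5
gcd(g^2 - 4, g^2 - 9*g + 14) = g - 2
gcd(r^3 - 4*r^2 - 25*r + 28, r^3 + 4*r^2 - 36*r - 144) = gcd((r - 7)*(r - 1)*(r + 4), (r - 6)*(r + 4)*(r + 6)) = r + 4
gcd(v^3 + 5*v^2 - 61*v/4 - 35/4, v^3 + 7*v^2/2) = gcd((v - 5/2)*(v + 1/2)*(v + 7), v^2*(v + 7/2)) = 1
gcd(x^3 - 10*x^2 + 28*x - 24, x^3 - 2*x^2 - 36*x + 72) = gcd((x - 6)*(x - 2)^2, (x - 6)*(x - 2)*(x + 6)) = x^2 - 8*x + 12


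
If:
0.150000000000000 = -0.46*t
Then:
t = -0.33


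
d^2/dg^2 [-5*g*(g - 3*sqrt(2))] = -10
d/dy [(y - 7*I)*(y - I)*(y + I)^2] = 4*y^3 - 18*I*y^2 + 16*y - 6*I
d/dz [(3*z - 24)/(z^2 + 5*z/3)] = 9*(-3*z^2 + 48*z + 40)/(z^2*(9*z^2 + 30*z + 25))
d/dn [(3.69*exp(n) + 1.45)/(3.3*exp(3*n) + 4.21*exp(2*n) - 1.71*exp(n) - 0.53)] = (-24.354*exp(3*n) - 29.8899*exp(2*n) - 12.209*exp(n) + 0.5238)*exp(n)/(10.89*exp(6*n) + 27.786*exp(5*n) + 6.4381*exp(4*n) - 17.8962*exp(3*n) - 1.5385*exp(2*n) + 1.8126*exp(n) + 0.2809)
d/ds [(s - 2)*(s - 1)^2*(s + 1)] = 4*s^3 - 9*s^2 + 2*s + 3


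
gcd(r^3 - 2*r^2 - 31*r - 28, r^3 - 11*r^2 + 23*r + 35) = r^2 - 6*r - 7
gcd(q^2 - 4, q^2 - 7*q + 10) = q - 2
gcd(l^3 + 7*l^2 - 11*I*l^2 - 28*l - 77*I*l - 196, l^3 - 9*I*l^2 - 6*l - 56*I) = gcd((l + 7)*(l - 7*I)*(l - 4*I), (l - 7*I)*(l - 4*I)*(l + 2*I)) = l^2 - 11*I*l - 28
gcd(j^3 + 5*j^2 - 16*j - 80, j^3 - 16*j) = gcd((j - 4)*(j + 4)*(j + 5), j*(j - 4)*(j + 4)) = j^2 - 16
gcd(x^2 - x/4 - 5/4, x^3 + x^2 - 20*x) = 1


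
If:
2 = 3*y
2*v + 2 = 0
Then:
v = -1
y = 2/3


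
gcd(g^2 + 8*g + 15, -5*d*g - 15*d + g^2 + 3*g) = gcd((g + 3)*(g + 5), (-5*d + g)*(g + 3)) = g + 3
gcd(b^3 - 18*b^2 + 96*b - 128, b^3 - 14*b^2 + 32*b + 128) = b^2 - 16*b + 64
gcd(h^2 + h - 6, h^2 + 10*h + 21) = h + 3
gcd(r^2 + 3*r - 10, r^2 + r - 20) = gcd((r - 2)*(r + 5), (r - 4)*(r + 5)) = r + 5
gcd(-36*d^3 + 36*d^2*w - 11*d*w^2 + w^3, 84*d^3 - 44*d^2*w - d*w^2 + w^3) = 12*d^2 - 8*d*w + w^2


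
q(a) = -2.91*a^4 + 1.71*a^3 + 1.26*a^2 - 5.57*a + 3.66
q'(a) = -11.64*a^3 + 5.13*a^2 + 2.52*a - 5.57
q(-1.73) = -17.85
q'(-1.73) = 65.69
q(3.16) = -237.56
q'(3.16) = -313.68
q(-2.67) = -152.92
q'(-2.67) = 245.83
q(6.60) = -5008.25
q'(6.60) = -3111.93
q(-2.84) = -198.84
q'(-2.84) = 295.28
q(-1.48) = -4.84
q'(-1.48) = 39.67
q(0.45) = 1.45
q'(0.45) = -4.46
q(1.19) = -4.14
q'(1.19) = -14.92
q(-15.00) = -152719.29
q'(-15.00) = 40395.88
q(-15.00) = -152719.29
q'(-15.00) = 40395.88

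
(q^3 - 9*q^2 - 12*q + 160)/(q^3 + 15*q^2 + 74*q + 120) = (q^2 - 13*q + 40)/(q^2 + 11*q + 30)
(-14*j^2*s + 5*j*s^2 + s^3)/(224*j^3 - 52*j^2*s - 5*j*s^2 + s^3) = s*(-2*j + s)/(32*j^2 - 12*j*s + s^2)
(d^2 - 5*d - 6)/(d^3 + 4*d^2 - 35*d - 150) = (d + 1)/(d^2 + 10*d + 25)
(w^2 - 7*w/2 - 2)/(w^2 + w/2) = (w - 4)/w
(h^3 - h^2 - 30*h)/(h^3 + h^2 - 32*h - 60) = h/(h + 2)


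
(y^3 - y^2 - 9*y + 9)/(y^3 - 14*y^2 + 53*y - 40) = (y^2 - 9)/(y^2 - 13*y + 40)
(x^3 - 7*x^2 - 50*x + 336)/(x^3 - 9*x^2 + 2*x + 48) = (x^2 + x - 42)/(x^2 - x - 6)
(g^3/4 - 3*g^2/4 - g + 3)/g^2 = g/4 - 3/4 - 1/g + 3/g^2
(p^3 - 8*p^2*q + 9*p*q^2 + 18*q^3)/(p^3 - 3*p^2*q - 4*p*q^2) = (p^2 - 9*p*q + 18*q^2)/(p*(p - 4*q))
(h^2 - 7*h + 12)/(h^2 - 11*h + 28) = (h - 3)/(h - 7)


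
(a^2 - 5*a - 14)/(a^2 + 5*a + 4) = (a^2 - 5*a - 14)/(a^2 + 5*a + 4)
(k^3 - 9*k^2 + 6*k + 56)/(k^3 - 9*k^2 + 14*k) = (k^2 - 2*k - 8)/(k*(k - 2))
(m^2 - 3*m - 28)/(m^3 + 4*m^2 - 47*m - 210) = (m + 4)/(m^2 + 11*m + 30)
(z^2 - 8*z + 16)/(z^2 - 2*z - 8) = (z - 4)/(z + 2)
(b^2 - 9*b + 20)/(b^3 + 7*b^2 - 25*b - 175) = (b - 4)/(b^2 + 12*b + 35)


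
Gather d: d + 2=d + 2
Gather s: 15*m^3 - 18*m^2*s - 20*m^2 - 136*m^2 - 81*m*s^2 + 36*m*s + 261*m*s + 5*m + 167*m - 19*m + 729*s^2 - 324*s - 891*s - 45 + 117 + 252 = 15*m^3 - 156*m^2 + 153*m + s^2*(729 - 81*m) + s*(-18*m^2 + 297*m - 1215) + 324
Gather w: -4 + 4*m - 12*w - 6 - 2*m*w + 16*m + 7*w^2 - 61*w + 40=20*m + 7*w^2 + w*(-2*m - 73) + 30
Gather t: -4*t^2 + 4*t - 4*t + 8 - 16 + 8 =-4*t^2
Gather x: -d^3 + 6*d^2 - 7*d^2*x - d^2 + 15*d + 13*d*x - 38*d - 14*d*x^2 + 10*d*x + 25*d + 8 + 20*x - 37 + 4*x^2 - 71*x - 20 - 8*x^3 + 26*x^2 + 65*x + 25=-d^3 + 5*d^2 + 2*d - 8*x^3 + x^2*(30 - 14*d) + x*(-7*d^2 + 23*d + 14) - 24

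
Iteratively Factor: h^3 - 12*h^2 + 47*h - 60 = (h - 4)*(h^2 - 8*h + 15) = (h - 4)*(h - 3)*(h - 5)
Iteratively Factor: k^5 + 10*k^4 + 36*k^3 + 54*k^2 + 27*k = (k + 3)*(k^4 + 7*k^3 + 15*k^2 + 9*k) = (k + 3)^2*(k^3 + 4*k^2 + 3*k) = (k + 1)*(k + 3)^2*(k^2 + 3*k) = k*(k + 1)*(k + 3)^2*(k + 3)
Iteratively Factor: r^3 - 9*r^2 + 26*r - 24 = (r - 2)*(r^2 - 7*r + 12) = (r - 4)*(r - 2)*(r - 3)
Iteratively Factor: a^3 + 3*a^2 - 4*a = (a)*(a^2 + 3*a - 4) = a*(a - 1)*(a + 4)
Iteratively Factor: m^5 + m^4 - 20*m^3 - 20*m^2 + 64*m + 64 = (m - 2)*(m^4 + 3*m^3 - 14*m^2 - 48*m - 32) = (m - 2)*(m + 4)*(m^3 - m^2 - 10*m - 8) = (m - 4)*(m - 2)*(m + 4)*(m^2 + 3*m + 2) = (m - 4)*(m - 2)*(m + 2)*(m + 4)*(m + 1)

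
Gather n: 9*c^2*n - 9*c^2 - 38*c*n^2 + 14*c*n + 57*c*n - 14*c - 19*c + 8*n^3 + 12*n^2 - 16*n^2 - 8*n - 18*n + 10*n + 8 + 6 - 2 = -9*c^2 - 33*c + 8*n^3 + n^2*(-38*c - 4) + n*(9*c^2 + 71*c - 16) + 12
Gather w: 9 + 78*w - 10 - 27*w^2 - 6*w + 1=-27*w^2 + 72*w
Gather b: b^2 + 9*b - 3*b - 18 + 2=b^2 + 6*b - 16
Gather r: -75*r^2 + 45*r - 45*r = -75*r^2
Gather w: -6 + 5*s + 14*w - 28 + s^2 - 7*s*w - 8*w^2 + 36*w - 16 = s^2 + 5*s - 8*w^2 + w*(50 - 7*s) - 50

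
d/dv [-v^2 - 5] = -2*v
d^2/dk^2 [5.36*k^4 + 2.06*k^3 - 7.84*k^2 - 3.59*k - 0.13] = 64.32*k^2 + 12.36*k - 15.68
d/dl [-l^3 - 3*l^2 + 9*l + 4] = -3*l^2 - 6*l + 9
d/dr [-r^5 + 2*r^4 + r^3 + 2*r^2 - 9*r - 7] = -5*r^4 + 8*r^3 + 3*r^2 + 4*r - 9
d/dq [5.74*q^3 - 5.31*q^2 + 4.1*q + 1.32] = 17.22*q^2 - 10.62*q + 4.1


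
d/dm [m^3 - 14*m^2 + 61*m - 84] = 3*m^2 - 28*m + 61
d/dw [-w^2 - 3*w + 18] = -2*w - 3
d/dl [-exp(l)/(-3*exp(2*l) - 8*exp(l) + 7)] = (-3*exp(2*l) - 7)*exp(l)/(9*exp(4*l) + 48*exp(3*l) + 22*exp(2*l) - 112*exp(l) + 49)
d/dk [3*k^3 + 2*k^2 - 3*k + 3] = 9*k^2 + 4*k - 3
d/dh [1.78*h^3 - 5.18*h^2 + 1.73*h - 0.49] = 5.34*h^2 - 10.36*h + 1.73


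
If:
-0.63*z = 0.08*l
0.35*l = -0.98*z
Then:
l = 0.00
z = 0.00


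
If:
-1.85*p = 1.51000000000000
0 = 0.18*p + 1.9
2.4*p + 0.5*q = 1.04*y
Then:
No Solution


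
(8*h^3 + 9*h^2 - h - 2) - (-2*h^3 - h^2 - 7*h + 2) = 10*h^3 + 10*h^2 + 6*h - 4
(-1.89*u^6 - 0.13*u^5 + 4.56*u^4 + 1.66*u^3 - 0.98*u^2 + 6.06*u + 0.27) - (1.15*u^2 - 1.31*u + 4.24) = -1.89*u^6 - 0.13*u^5 + 4.56*u^4 + 1.66*u^3 - 2.13*u^2 + 7.37*u - 3.97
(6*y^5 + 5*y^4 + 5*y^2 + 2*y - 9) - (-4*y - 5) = 6*y^5 + 5*y^4 + 5*y^2 + 6*y - 4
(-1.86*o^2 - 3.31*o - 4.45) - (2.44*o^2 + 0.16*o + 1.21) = -4.3*o^2 - 3.47*o - 5.66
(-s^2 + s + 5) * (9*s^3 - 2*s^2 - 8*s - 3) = -9*s^5 + 11*s^4 + 51*s^3 - 15*s^2 - 43*s - 15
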